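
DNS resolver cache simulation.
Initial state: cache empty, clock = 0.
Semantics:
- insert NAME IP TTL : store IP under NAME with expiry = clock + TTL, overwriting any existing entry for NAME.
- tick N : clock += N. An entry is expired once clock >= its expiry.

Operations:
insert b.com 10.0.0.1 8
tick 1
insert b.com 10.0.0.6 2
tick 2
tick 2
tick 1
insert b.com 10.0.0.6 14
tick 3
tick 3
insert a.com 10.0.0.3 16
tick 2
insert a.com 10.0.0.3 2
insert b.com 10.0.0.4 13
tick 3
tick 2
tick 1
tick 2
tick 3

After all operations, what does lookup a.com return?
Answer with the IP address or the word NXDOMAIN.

Op 1: insert b.com -> 10.0.0.1 (expiry=0+8=8). clock=0
Op 2: tick 1 -> clock=1.
Op 3: insert b.com -> 10.0.0.6 (expiry=1+2=3). clock=1
Op 4: tick 2 -> clock=3. purged={b.com}
Op 5: tick 2 -> clock=5.
Op 6: tick 1 -> clock=6.
Op 7: insert b.com -> 10.0.0.6 (expiry=6+14=20). clock=6
Op 8: tick 3 -> clock=9.
Op 9: tick 3 -> clock=12.
Op 10: insert a.com -> 10.0.0.3 (expiry=12+16=28). clock=12
Op 11: tick 2 -> clock=14.
Op 12: insert a.com -> 10.0.0.3 (expiry=14+2=16). clock=14
Op 13: insert b.com -> 10.0.0.4 (expiry=14+13=27). clock=14
Op 14: tick 3 -> clock=17. purged={a.com}
Op 15: tick 2 -> clock=19.
Op 16: tick 1 -> clock=20.
Op 17: tick 2 -> clock=22.
Op 18: tick 3 -> clock=25.
lookup a.com: not in cache (expired or never inserted)

Answer: NXDOMAIN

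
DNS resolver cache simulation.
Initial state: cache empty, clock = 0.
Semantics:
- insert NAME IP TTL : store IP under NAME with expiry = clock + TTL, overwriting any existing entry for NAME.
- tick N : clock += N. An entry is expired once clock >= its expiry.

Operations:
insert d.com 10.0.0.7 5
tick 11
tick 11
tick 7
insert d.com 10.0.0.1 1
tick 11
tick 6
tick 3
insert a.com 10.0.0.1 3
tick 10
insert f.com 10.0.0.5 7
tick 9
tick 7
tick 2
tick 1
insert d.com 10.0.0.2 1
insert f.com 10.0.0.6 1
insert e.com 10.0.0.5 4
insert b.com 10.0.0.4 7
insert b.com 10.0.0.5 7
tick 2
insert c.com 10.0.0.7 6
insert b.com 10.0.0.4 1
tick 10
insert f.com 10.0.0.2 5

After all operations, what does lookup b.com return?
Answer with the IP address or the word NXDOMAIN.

Op 1: insert d.com -> 10.0.0.7 (expiry=0+5=5). clock=0
Op 2: tick 11 -> clock=11. purged={d.com}
Op 3: tick 11 -> clock=22.
Op 4: tick 7 -> clock=29.
Op 5: insert d.com -> 10.0.0.1 (expiry=29+1=30). clock=29
Op 6: tick 11 -> clock=40. purged={d.com}
Op 7: tick 6 -> clock=46.
Op 8: tick 3 -> clock=49.
Op 9: insert a.com -> 10.0.0.1 (expiry=49+3=52). clock=49
Op 10: tick 10 -> clock=59. purged={a.com}
Op 11: insert f.com -> 10.0.0.5 (expiry=59+7=66). clock=59
Op 12: tick 9 -> clock=68. purged={f.com}
Op 13: tick 7 -> clock=75.
Op 14: tick 2 -> clock=77.
Op 15: tick 1 -> clock=78.
Op 16: insert d.com -> 10.0.0.2 (expiry=78+1=79). clock=78
Op 17: insert f.com -> 10.0.0.6 (expiry=78+1=79). clock=78
Op 18: insert e.com -> 10.0.0.5 (expiry=78+4=82). clock=78
Op 19: insert b.com -> 10.0.0.4 (expiry=78+7=85). clock=78
Op 20: insert b.com -> 10.0.0.5 (expiry=78+7=85). clock=78
Op 21: tick 2 -> clock=80. purged={d.com,f.com}
Op 22: insert c.com -> 10.0.0.7 (expiry=80+6=86). clock=80
Op 23: insert b.com -> 10.0.0.4 (expiry=80+1=81). clock=80
Op 24: tick 10 -> clock=90. purged={b.com,c.com,e.com}
Op 25: insert f.com -> 10.0.0.2 (expiry=90+5=95). clock=90
lookup b.com: not in cache (expired or never inserted)

Answer: NXDOMAIN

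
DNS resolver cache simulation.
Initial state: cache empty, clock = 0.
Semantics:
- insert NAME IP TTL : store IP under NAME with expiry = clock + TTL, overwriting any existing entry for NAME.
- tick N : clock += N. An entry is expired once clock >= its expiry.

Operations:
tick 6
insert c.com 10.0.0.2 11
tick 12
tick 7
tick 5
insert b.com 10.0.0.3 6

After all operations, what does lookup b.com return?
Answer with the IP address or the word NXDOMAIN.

Op 1: tick 6 -> clock=6.
Op 2: insert c.com -> 10.0.0.2 (expiry=6+11=17). clock=6
Op 3: tick 12 -> clock=18. purged={c.com}
Op 4: tick 7 -> clock=25.
Op 5: tick 5 -> clock=30.
Op 6: insert b.com -> 10.0.0.3 (expiry=30+6=36). clock=30
lookup b.com: present, ip=10.0.0.3 expiry=36 > clock=30

Answer: 10.0.0.3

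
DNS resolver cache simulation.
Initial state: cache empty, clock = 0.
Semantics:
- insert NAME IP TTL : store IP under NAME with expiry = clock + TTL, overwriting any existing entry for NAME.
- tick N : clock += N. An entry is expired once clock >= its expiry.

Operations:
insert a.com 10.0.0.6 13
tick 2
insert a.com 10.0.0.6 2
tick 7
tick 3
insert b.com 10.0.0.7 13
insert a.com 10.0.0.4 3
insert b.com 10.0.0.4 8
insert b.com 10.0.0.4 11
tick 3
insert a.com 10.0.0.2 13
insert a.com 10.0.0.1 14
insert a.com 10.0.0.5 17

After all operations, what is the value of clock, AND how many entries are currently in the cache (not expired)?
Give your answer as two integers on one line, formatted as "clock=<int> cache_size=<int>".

Answer: clock=15 cache_size=2

Derivation:
Op 1: insert a.com -> 10.0.0.6 (expiry=0+13=13). clock=0
Op 2: tick 2 -> clock=2.
Op 3: insert a.com -> 10.0.0.6 (expiry=2+2=4). clock=2
Op 4: tick 7 -> clock=9. purged={a.com}
Op 5: tick 3 -> clock=12.
Op 6: insert b.com -> 10.0.0.7 (expiry=12+13=25). clock=12
Op 7: insert a.com -> 10.0.0.4 (expiry=12+3=15). clock=12
Op 8: insert b.com -> 10.0.0.4 (expiry=12+8=20). clock=12
Op 9: insert b.com -> 10.0.0.4 (expiry=12+11=23). clock=12
Op 10: tick 3 -> clock=15. purged={a.com}
Op 11: insert a.com -> 10.0.0.2 (expiry=15+13=28). clock=15
Op 12: insert a.com -> 10.0.0.1 (expiry=15+14=29). clock=15
Op 13: insert a.com -> 10.0.0.5 (expiry=15+17=32). clock=15
Final clock = 15
Final cache (unexpired): {a.com,b.com} -> size=2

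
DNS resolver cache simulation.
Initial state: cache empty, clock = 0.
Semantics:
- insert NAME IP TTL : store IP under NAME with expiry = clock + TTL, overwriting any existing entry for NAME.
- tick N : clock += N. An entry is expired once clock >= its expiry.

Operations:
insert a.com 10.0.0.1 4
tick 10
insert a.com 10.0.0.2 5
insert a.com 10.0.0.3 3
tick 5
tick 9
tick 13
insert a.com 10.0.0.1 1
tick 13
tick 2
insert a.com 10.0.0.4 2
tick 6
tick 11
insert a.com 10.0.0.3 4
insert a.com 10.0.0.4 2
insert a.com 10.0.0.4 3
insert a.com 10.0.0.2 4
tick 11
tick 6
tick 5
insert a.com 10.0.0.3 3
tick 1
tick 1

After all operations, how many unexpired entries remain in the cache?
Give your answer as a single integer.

Op 1: insert a.com -> 10.0.0.1 (expiry=0+4=4). clock=0
Op 2: tick 10 -> clock=10. purged={a.com}
Op 3: insert a.com -> 10.0.0.2 (expiry=10+5=15). clock=10
Op 4: insert a.com -> 10.0.0.3 (expiry=10+3=13). clock=10
Op 5: tick 5 -> clock=15. purged={a.com}
Op 6: tick 9 -> clock=24.
Op 7: tick 13 -> clock=37.
Op 8: insert a.com -> 10.0.0.1 (expiry=37+1=38). clock=37
Op 9: tick 13 -> clock=50. purged={a.com}
Op 10: tick 2 -> clock=52.
Op 11: insert a.com -> 10.0.0.4 (expiry=52+2=54). clock=52
Op 12: tick 6 -> clock=58. purged={a.com}
Op 13: tick 11 -> clock=69.
Op 14: insert a.com -> 10.0.0.3 (expiry=69+4=73). clock=69
Op 15: insert a.com -> 10.0.0.4 (expiry=69+2=71). clock=69
Op 16: insert a.com -> 10.0.0.4 (expiry=69+3=72). clock=69
Op 17: insert a.com -> 10.0.0.2 (expiry=69+4=73). clock=69
Op 18: tick 11 -> clock=80. purged={a.com}
Op 19: tick 6 -> clock=86.
Op 20: tick 5 -> clock=91.
Op 21: insert a.com -> 10.0.0.3 (expiry=91+3=94). clock=91
Op 22: tick 1 -> clock=92.
Op 23: tick 1 -> clock=93.
Final cache (unexpired): {a.com} -> size=1

Answer: 1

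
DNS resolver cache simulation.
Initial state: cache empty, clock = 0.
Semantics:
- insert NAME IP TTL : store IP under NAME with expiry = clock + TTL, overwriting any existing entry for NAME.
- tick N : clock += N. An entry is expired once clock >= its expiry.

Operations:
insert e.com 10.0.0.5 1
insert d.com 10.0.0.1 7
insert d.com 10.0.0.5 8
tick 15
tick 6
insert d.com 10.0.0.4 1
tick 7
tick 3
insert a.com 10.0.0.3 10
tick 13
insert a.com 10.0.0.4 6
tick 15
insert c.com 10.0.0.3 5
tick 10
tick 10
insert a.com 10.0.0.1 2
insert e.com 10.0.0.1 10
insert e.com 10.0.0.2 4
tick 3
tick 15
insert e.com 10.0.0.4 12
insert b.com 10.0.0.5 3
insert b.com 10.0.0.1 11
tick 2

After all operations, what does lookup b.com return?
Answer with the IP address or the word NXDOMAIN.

Op 1: insert e.com -> 10.0.0.5 (expiry=0+1=1). clock=0
Op 2: insert d.com -> 10.0.0.1 (expiry=0+7=7). clock=0
Op 3: insert d.com -> 10.0.0.5 (expiry=0+8=8). clock=0
Op 4: tick 15 -> clock=15. purged={d.com,e.com}
Op 5: tick 6 -> clock=21.
Op 6: insert d.com -> 10.0.0.4 (expiry=21+1=22). clock=21
Op 7: tick 7 -> clock=28. purged={d.com}
Op 8: tick 3 -> clock=31.
Op 9: insert a.com -> 10.0.0.3 (expiry=31+10=41). clock=31
Op 10: tick 13 -> clock=44. purged={a.com}
Op 11: insert a.com -> 10.0.0.4 (expiry=44+6=50). clock=44
Op 12: tick 15 -> clock=59. purged={a.com}
Op 13: insert c.com -> 10.0.0.3 (expiry=59+5=64). clock=59
Op 14: tick 10 -> clock=69. purged={c.com}
Op 15: tick 10 -> clock=79.
Op 16: insert a.com -> 10.0.0.1 (expiry=79+2=81). clock=79
Op 17: insert e.com -> 10.0.0.1 (expiry=79+10=89). clock=79
Op 18: insert e.com -> 10.0.0.2 (expiry=79+4=83). clock=79
Op 19: tick 3 -> clock=82. purged={a.com}
Op 20: tick 15 -> clock=97. purged={e.com}
Op 21: insert e.com -> 10.0.0.4 (expiry=97+12=109). clock=97
Op 22: insert b.com -> 10.0.0.5 (expiry=97+3=100). clock=97
Op 23: insert b.com -> 10.0.0.1 (expiry=97+11=108). clock=97
Op 24: tick 2 -> clock=99.
lookup b.com: present, ip=10.0.0.1 expiry=108 > clock=99

Answer: 10.0.0.1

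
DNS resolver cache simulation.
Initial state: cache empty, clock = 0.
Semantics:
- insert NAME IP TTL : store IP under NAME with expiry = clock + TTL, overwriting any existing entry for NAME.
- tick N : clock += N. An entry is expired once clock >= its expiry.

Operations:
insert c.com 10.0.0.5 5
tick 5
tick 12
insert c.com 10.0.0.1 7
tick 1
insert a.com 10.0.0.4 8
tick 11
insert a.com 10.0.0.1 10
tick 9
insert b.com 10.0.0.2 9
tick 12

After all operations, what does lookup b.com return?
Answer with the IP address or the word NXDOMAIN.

Answer: NXDOMAIN

Derivation:
Op 1: insert c.com -> 10.0.0.5 (expiry=0+5=5). clock=0
Op 2: tick 5 -> clock=5. purged={c.com}
Op 3: tick 12 -> clock=17.
Op 4: insert c.com -> 10.0.0.1 (expiry=17+7=24). clock=17
Op 5: tick 1 -> clock=18.
Op 6: insert a.com -> 10.0.0.4 (expiry=18+8=26). clock=18
Op 7: tick 11 -> clock=29. purged={a.com,c.com}
Op 8: insert a.com -> 10.0.0.1 (expiry=29+10=39). clock=29
Op 9: tick 9 -> clock=38.
Op 10: insert b.com -> 10.0.0.2 (expiry=38+9=47). clock=38
Op 11: tick 12 -> clock=50. purged={a.com,b.com}
lookup b.com: not in cache (expired or never inserted)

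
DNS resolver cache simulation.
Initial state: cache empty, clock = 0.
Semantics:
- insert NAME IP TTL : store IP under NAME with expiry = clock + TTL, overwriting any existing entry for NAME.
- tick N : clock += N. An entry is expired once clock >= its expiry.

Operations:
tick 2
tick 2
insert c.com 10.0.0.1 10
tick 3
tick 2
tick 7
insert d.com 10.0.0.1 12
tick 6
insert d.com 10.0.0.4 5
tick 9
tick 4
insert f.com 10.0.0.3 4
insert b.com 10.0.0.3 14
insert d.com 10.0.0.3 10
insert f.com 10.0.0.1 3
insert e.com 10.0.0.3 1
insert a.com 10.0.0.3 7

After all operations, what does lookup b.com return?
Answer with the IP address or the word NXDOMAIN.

Op 1: tick 2 -> clock=2.
Op 2: tick 2 -> clock=4.
Op 3: insert c.com -> 10.0.0.1 (expiry=4+10=14). clock=4
Op 4: tick 3 -> clock=7.
Op 5: tick 2 -> clock=9.
Op 6: tick 7 -> clock=16. purged={c.com}
Op 7: insert d.com -> 10.0.0.1 (expiry=16+12=28). clock=16
Op 8: tick 6 -> clock=22.
Op 9: insert d.com -> 10.0.0.4 (expiry=22+5=27). clock=22
Op 10: tick 9 -> clock=31. purged={d.com}
Op 11: tick 4 -> clock=35.
Op 12: insert f.com -> 10.0.0.3 (expiry=35+4=39). clock=35
Op 13: insert b.com -> 10.0.0.3 (expiry=35+14=49). clock=35
Op 14: insert d.com -> 10.0.0.3 (expiry=35+10=45). clock=35
Op 15: insert f.com -> 10.0.0.1 (expiry=35+3=38). clock=35
Op 16: insert e.com -> 10.0.0.3 (expiry=35+1=36). clock=35
Op 17: insert a.com -> 10.0.0.3 (expiry=35+7=42). clock=35
lookup b.com: present, ip=10.0.0.3 expiry=49 > clock=35

Answer: 10.0.0.3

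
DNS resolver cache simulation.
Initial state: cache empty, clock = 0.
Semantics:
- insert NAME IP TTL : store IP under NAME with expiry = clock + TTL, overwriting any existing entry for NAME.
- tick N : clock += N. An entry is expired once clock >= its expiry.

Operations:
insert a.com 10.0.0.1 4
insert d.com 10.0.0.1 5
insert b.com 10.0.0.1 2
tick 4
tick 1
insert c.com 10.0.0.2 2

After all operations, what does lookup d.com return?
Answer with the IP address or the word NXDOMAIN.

Answer: NXDOMAIN

Derivation:
Op 1: insert a.com -> 10.0.0.1 (expiry=0+4=4). clock=0
Op 2: insert d.com -> 10.0.0.1 (expiry=0+5=5). clock=0
Op 3: insert b.com -> 10.0.0.1 (expiry=0+2=2). clock=0
Op 4: tick 4 -> clock=4. purged={a.com,b.com}
Op 5: tick 1 -> clock=5. purged={d.com}
Op 6: insert c.com -> 10.0.0.2 (expiry=5+2=7). clock=5
lookup d.com: not in cache (expired or never inserted)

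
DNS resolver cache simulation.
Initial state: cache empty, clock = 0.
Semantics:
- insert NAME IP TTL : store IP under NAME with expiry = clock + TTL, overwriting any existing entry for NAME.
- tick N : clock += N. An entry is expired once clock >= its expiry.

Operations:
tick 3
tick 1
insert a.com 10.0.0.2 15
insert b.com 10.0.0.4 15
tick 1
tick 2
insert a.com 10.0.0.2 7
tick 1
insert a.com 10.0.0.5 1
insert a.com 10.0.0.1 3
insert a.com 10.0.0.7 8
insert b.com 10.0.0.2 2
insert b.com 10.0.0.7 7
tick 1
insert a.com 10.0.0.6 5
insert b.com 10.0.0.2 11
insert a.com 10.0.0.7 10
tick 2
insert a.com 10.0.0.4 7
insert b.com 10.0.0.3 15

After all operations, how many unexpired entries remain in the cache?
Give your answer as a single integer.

Answer: 2

Derivation:
Op 1: tick 3 -> clock=3.
Op 2: tick 1 -> clock=4.
Op 3: insert a.com -> 10.0.0.2 (expiry=4+15=19). clock=4
Op 4: insert b.com -> 10.0.0.4 (expiry=4+15=19). clock=4
Op 5: tick 1 -> clock=5.
Op 6: tick 2 -> clock=7.
Op 7: insert a.com -> 10.0.0.2 (expiry=7+7=14). clock=7
Op 8: tick 1 -> clock=8.
Op 9: insert a.com -> 10.0.0.5 (expiry=8+1=9). clock=8
Op 10: insert a.com -> 10.0.0.1 (expiry=8+3=11). clock=8
Op 11: insert a.com -> 10.0.0.7 (expiry=8+8=16). clock=8
Op 12: insert b.com -> 10.0.0.2 (expiry=8+2=10). clock=8
Op 13: insert b.com -> 10.0.0.7 (expiry=8+7=15). clock=8
Op 14: tick 1 -> clock=9.
Op 15: insert a.com -> 10.0.0.6 (expiry=9+5=14). clock=9
Op 16: insert b.com -> 10.0.0.2 (expiry=9+11=20). clock=9
Op 17: insert a.com -> 10.0.0.7 (expiry=9+10=19). clock=9
Op 18: tick 2 -> clock=11.
Op 19: insert a.com -> 10.0.0.4 (expiry=11+7=18). clock=11
Op 20: insert b.com -> 10.0.0.3 (expiry=11+15=26). clock=11
Final cache (unexpired): {a.com,b.com} -> size=2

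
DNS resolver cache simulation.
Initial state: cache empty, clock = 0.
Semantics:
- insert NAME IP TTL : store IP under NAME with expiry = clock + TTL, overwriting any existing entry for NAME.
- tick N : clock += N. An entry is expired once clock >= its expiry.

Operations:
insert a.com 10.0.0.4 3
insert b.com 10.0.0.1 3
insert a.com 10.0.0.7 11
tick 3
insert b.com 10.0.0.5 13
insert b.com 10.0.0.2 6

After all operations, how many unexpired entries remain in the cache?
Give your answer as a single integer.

Answer: 2

Derivation:
Op 1: insert a.com -> 10.0.0.4 (expiry=0+3=3). clock=0
Op 2: insert b.com -> 10.0.0.1 (expiry=0+3=3). clock=0
Op 3: insert a.com -> 10.0.0.7 (expiry=0+11=11). clock=0
Op 4: tick 3 -> clock=3. purged={b.com}
Op 5: insert b.com -> 10.0.0.5 (expiry=3+13=16). clock=3
Op 6: insert b.com -> 10.0.0.2 (expiry=3+6=9). clock=3
Final cache (unexpired): {a.com,b.com} -> size=2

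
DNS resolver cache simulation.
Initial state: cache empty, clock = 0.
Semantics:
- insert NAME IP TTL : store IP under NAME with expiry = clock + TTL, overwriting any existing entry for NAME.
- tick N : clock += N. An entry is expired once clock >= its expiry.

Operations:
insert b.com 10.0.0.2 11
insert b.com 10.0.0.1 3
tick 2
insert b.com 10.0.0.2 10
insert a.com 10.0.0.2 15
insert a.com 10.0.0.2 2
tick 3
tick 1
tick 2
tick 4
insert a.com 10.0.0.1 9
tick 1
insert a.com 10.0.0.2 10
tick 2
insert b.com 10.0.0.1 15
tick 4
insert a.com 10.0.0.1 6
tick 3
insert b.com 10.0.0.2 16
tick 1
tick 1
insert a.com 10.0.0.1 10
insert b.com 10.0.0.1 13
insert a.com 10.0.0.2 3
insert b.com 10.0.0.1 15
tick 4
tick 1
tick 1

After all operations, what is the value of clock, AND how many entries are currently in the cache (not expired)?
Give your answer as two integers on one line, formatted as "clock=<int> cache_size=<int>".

Op 1: insert b.com -> 10.0.0.2 (expiry=0+11=11). clock=0
Op 2: insert b.com -> 10.0.0.1 (expiry=0+3=3). clock=0
Op 3: tick 2 -> clock=2.
Op 4: insert b.com -> 10.0.0.2 (expiry=2+10=12). clock=2
Op 5: insert a.com -> 10.0.0.2 (expiry=2+15=17). clock=2
Op 6: insert a.com -> 10.0.0.2 (expiry=2+2=4). clock=2
Op 7: tick 3 -> clock=5. purged={a.com}
Op 8: tick 1 -> clock=6.
Op 9: tick 2 -> clock=8.
Op 10: tick 4 -> clock=12. purged={b.com}
Op 11: insert a.com -> 10.0.0.1 (expiry=12+9=21). clock=12
Op 12: tick 1 -> clock=13.
Op 13: insert a.com -> 10.0.0.2 (expiry=13+10=23). clock=13
Op 14: tick 2 -> clock=15.
Op 15: insert b.com -> 10.0.0.1 (expiry=15+15=30). clock=15
Op 16: tick 4 -> clock=19.
Op 17: insert a.com -> 10.0.0.1 (expiry=19+6=25). clock=19
Op 18: tick 3 -> clock=22.
Op 19: insert b.com -> 10.0.0.2 (expiry=22+16=38). clock=22
Op 20: tick 1 -> clock=23.
Op 21: tick 1 -> clock=24.
Op 22: insert a.com -> 10.0.0.1 (expiry=24+10=34). clock=24
Op 23: insert b.com -> 10.0.0.1 (expiry=24+13=37). clock=24
Op 24: insert a.com -> 10.0.0.2 (expiry=24+3=27). clock=24
Op 25: insert b.com -> 10.0.0.1 (expiry=24+15=39). clock=24
Op 26: tick 4 -> clock=28. purged={a.com}
Op 27: tick 1 -> clock=29.
Op 28: tick 1 -> clock=30.
Final clock = 30
Final cache (unexpired): {b.com} -> size=1

Answer: clock=30 cache_size=1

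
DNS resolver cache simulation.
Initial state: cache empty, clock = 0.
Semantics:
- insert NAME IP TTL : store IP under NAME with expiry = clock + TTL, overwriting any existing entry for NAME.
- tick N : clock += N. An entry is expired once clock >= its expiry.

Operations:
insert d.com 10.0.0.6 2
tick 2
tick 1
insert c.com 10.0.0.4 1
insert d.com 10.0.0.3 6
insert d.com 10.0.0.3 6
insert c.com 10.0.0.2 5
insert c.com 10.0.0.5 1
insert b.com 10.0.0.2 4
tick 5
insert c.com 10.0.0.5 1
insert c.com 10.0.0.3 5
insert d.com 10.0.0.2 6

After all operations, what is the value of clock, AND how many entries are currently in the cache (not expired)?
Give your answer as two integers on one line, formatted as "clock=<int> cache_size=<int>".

Answer: clock=8 cache_size=2

Derivation:
Op 1: insert d.com -> 10.0.0.6 (expiry=0+2=2). clock=0
Op 2: tick 2 -> clock=2. purged={d.com}
Op 3: tick 1 -> clock=3.
Op 4: insert c.com -> 10.0.0.4 (expiry=3+1=4). clock=3
Op 5: insert d.com -> 10.0.0.3 (expiry=3+6=9). clock=3
Op 6: insert d.com -> 10.0.0.3 (expiry=3+6=9). clock=3
Op 7: insert c.com -> 10.0.0.2 (expiry=3+5=8). clock=3
Op 8: insert c.com -> 10.0.0.5 (expiry=3+1=4). clock=3
Op 9: insert b.com -> 10.0.0.2 (expiry=3+4=7). clock=3
Op 10: tick 5 -> clock=8. purged={b.com,c.com}
Op 11: insert c.com -> 10.0.0.5 (expiry=8+1=9). clock=8
Op 12: insert c.com -> 10.0.0.3 (expiry=8+5=13). clock=8
Op 13: insert d.com -> 10.0.0.2 (expiry=8+6=14). clock=8
Final clock = 8
Final cache (unexpired): {c.com,d.com} -> size=2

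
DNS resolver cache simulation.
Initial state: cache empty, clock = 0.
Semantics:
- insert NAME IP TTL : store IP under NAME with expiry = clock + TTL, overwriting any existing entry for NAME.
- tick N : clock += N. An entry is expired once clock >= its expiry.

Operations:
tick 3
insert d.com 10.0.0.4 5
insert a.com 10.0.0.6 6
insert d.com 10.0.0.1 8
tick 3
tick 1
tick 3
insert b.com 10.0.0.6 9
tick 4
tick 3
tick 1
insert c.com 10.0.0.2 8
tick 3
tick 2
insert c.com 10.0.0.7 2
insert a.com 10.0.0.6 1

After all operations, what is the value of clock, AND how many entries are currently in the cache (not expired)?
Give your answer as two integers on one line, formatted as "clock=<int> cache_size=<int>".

Answer: clock=23 cache_size=2

Derivation:
Op 1: tick 3 -> clock=3.
Op 2: insert d.com -> 10.0.0.4 (expiry=3+5=8). clock=3
Op 3: insert a.com -> 10.0.0.6 (expiry=3+6=9). clock=3
Op 4: insert d.com -> 10.0.0.1 (expiry=3+8=11). clock=3
Op 5: tick 3 -> clock=6.
Op 6: tick 1 -> clock=7.
Op 7: tick 3 -> clock=10. purged={a.com}
Op 8: insert b.com -> 10.0.0.6 (expiry=10+9=19). clock=10
Op 9: tick 4 -> clock=14. purged={d.com}
Op 10: tick 3 -> clock=17.
Op 11: tick 1 -> clock=18.
Op 12: insert c.com -> 10.0.0.2 (expiry=18+8=26). clock=18
Op 13: tick 3 -> clock=21. purged={b.com}
Op 14: tick 2 -> clock=23.
Op 15: insert c.com -> 10.0.0.7 (expiry=23+2=25). clock=23
Op 16: insert a.com -> 10.0.0.6 (expiry=23+1=24). clock=23
Final clock = 23
Final cache (unexpired): {a.com,c.com} -> size=2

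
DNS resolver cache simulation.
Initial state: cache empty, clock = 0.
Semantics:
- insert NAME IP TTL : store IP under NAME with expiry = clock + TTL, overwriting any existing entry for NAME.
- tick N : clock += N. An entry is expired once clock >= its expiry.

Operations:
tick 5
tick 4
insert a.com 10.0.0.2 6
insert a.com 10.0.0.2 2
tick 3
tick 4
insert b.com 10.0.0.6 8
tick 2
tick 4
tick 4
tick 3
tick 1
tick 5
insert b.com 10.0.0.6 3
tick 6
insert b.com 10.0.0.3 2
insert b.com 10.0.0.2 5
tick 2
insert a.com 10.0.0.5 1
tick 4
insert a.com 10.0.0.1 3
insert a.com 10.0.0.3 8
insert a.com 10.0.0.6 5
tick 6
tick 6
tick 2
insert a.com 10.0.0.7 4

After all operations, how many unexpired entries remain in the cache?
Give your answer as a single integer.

Op 1: tick 5 -> clock=5.
Op 2: tick 4 -> clock=9.
Op 3: insert a.com -> 10.0.0.2 (expiry=9+6=15). clock=9
Op 4: insert a.com -> 10.0.0.2 (expiry=9+2=11). clock=9
Op 5: tick 3 -> clock=12. purged={a.com}
Op 6: tick 4 -> clock=16.
Op 7: insert b.com -> 10.0.0.6 (expiry=16+8=24). clock=16
Op 8: tick 2 -> clock=18.
Op 9: tick 4 -> clock=22.
Op 10: tick 4 -> clock=26. purged={b.com}
Op 11: tick 3 -> clock=29.
Op 12: tick 1 -> clock=30.
Op 13: tick 5 -> clock=35.
Op 14: insert b.com -> 10.0.0.6 (expiry=35+3=38). clock=35
Op 15: tick 6 -> clock=41. purged={b.com}
Op 16: insert b.com -> 10.0.0.3 (expiry=41+2=43). clock=41
Op 17: insert b.com -> 10.0.0.2 (expiry=41+5=46). clock=41
Op 18: tick 2 -> clock=43.
Op 19: insert a.com -> 10.0.0.5 (expiry=43+1=44). clock=43
Op 20: tick 4 -> clock=47. purged={a.com,b.com}
Op 21: insert a.com -> 10.0.0.1 (expiry=47+3=50). clock=47
Op 22: insert a.com -> 10.0.0.3 (expiry=47+8=55). clock=47
Op 23: insert a.com -> 10.0.0.6 (expiry=47+5=52). clock=47
Op 24: tick 6 -> clock=53. purged={a.com}
Op 25: tick 6 -> clock=59.
Op 26: tick 2 -> clock=61.
Op 27: insert a.com -> 10.0.0.7 (expiry=61+4=65). clock=61
Final cache (unexpired): {a.com} -> size=1

Answer: 1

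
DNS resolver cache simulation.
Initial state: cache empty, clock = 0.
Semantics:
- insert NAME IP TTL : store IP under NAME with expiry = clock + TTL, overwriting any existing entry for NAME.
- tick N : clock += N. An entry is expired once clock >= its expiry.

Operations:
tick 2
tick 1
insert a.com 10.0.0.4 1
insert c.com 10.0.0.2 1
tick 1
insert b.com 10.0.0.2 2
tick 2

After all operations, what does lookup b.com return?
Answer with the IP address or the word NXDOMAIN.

Op 1: tick 2 -> clock=2.
Op 2: tick 1 -> clock=3.
Op 3: insert a.com -> 10.0.0.4 (expiry=3+1=4). clock=3
Op 4: insert c.com -> 10.0.0.2 (expiry=3+1=4). clock=3
Op 5: tick 1 -> clock=4. purged={a.com,c.com}
Op 6: insert b.com -> 10.0.0.2 (expiry=4+2=6). clock=4
Op 7: tick 2 -> clock=6. purged={b.com}
lookup b.com: not in cache (expired or never inserted)

Answer: NXDOMAIN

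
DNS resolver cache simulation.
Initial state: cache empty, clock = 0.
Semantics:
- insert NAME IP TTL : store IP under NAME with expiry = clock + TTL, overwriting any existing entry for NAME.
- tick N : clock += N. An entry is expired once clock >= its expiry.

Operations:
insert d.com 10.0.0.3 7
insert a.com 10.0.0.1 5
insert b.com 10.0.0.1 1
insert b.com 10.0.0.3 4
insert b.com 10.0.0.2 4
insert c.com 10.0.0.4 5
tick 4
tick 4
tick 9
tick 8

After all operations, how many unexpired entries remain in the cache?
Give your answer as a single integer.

Answer: 0

Derivation:
Op 1: insert d.com -> 10.0.0.3 (expiry=0+7=7). clock=0
Op 2: insert a.com -> 10.0.0.1 (expiry=0+5=5). clock=0
Op 3: insert b.com -> 10.0.0.1 (expiry=0+1=1). clock=0
Op 4: insert b.com -> 10.0.0.3 (expiry=0+4=4). clock=0
Op 5: insert b.com -> 10.0.0.2 (expiry=0+4=4). clock=0
Op 6: insert c.com -> 10.0.0.4 (expiry=0+5=5). clock=0
Op 7: tick 4 -> clock=4. purged={b.com}
Op 8: tick 4 -> clock=8. purged={a.com,c.com,d.com}
Op 9: tick 9 -> clock=17.
Op 10: tick 8 -> clock=25.
Final cache (unexpired): {} -> size=0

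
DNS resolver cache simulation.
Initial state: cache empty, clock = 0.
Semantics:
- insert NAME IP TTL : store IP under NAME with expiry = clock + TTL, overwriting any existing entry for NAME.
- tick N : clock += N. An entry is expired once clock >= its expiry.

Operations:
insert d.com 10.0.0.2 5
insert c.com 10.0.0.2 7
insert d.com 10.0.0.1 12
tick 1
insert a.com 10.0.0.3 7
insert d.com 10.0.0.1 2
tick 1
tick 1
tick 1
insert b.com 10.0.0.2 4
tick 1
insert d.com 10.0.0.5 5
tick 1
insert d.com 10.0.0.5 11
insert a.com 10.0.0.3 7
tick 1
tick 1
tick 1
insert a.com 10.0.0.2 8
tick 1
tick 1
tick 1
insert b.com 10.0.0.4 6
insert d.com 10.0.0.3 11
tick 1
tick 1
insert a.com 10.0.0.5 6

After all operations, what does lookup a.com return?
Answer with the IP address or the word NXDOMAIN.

Answer: 10.0.0.5

Derivation:
Op 1: insert d.com -> 10.0.0.2 (expiry=0+5=5). clock=0
Op 2: insert c.com -> 10.0.0.2 (expiry=0+7=7). clock=0
Op 3: insert d.com -> 10.0.0.1 (expiry=0+12=12). clock=0
Op 4: tick 1 -> clock=1.
Op 5: insert a.com -> 10.0.0.3 (expiry=1+7=8). clock=1
Op 6: insert d.com -> 10.0.0.1 (expiry=1+2=3). clock=1
Op 7: tick 1 -> clock=2.
Op 8: tick 1 -> clock=3. purged={d.com}
Op 9: tick 1 -> clock=4.
Op 10: insert b.com -> 10.0.0.2 (expiry=4+4=8). clock=4
Op 11: tick 1 -> clock=5.
Op 12: insert d.com -> 10.0.0.5 (expiry=5+5=10). clock=5
Op 13: tick 1 -> clock=6.
Op 14: insert d.com -> 10.0.0.5 (expiry=6+11=17). clock=6
Op 15: insert a.com -> 10.0.0.3 (expiry=6+7=13). clock=6
Op 16: tick 1 -> clock=7. purged={c.com}
Op 17: tick 1 -> clock=8. purged={b.com}
Op 18: tick 1 -> clock=9.
Op 19: insert a.com -> 10.0.0.2 (expiry=9+8=17). clock=9
Op 20: tick 1 -> clock=10.
Op 21: tick 1 -> clock=11.
Op 22: tick 1 -> clock=12.
Op 23: insert b.com -> 10.0.0.4 (expiry=12+6=18). clock=12
Op 24: insert d.com -> 10.0.0.3 (expiry=12+11=23). clock=12
Op 25: tick 1 -> clock=13.
Op 26: tick 1 -> clock=14.
Op 27: insert a.com -> 10.0.0.5 (expiry=14+6=20). clock=14
lookup a.com: present, ip=10.0.0.5 expiry=20 > clock=14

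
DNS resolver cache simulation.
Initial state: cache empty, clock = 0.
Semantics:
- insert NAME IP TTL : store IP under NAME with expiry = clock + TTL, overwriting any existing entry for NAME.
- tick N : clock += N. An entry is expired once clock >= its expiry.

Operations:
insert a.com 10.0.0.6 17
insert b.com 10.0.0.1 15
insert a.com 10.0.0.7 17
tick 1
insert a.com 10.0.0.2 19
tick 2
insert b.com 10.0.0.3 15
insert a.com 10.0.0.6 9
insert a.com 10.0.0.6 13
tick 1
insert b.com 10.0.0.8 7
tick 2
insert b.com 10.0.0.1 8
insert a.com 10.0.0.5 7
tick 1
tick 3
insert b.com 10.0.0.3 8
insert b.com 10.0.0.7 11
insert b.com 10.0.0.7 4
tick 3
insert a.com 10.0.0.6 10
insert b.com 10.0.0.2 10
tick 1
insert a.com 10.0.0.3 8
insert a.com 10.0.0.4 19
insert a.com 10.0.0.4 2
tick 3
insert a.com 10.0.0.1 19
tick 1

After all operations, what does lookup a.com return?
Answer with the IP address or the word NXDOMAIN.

Op 1: insert a.com -> 10.0.0.6 (expiry=0+17=17). clock=0
Op 2: insert b.com -> 10.0.0.1 (expiry=0+15=15). clock=0
Op 3: insert a.com -> 10.0.0.7 (expiry=0+17=17). clock=0
Op 4: tick 1 -> clock=1.
Op 5: insert a.com -> 10.0.0.2 (expiry=1+19=20). clock=1
Op 6: tick 2 -> clock=3.
Op 7: insert b.com -> 10.0.0.3 (expiry=3+15=18). clock=3
Op 8: insert a.com -> 10.0.0.6 (expiry=3+9=12). clock=3
Op 9: insert a.com -> 10.0.0.6 (expiry=3+13=16). clock=3
Op 10: tick 1 -> clock=4.
Op 11: insert b.com -> 10.0.0.8 (expiry=4+7=11). clock=4
Op 12: tick 2 -> clock=6.
Op 13: insert b.com -> 10.0.0.1 (expiry=6+8=14). clock=6
Op 14: insert a.com -> 10.0.0.5 (expiry=6+7=13). clock=6
Op 15: tick 1 -> clock=7.
Op 16: tick 3 -> clock=10.
Op 17: insert b.com -> 10.0.0.3 (expiry=10+8=18). clock=10
Op 18: insert b.com -> 10.0.0.7 (expiry=10+11=21). clock=10
Op 19: insert b.com -> 10.0.0.7 (expiry=10+4=14). clock=10
Op 20: tick 3 -> clock=13. purged={a.com}
Op 21: insert a.com -> 10.0.0.6 (expiry=13+10=23). clock=13
Op 22: insert b.com -> 10.0.0.2 (expiry=13+10=23). clock=13
Op 23: tick 1 -> clock=14.
Op 24: insert a.com -> 10.0.0.3 (expiry=14+8=22). clock=14
Op 25: insert a.com -> 10.0.0.4 (expiry=14+19=33). clock=14
Op 26: insert a.com -> 10.0.0.4 (expiry=14+2=16). clock=14
Op 27: tick 3 -> clock=17. purged={a.com}
Op 28: insert a.com -> 10.0.0.1 (expiry=17+19=36). clock=17
Op 29: tick 1 -> clock=18.
lookup a.com: present, ip=10.0.0.1 expiry=36 > clock=18

Answer: 10.0.0.1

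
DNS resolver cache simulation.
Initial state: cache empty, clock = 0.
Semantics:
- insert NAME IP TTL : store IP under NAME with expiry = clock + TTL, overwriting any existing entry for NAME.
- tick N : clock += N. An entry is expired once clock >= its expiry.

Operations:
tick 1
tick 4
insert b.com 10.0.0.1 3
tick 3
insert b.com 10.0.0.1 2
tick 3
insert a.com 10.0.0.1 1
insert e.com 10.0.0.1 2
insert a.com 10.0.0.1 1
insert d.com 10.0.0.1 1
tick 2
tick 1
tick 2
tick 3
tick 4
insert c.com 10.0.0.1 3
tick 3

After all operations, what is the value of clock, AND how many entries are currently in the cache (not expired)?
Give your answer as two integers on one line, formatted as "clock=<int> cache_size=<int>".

Answer: clock=26 cache_size=0

Derivation:
Op 1: tick 1 -> clock=1.
Op 2: tick 4 -> clock=5.
Op 3: insert b.com -> 10.0.0.1 (expiry=5+3=8). clock=5
Op 4: tick 3 -> clock=8. purged={b.com}
Op 5: insert b.com -> 10.0.0.1 (expiry=8+2=10). clock=8
Op 6: tick 3 -> clock=11. purged={b.com}
Op 7: insert a.com -> 10.0.0.1 (expiry=11+1=12). clock=11
Op 8: insert e.com -> 10.0.0.1 (expiry=11+2=13). clock=11
Op 9: insert a.com -> 10.0.0.1 (expiry=11+1=12). clock=11
Op 10: insert d.com -> 10.0.0.1 (expiry=11+1=12). clock=11
Op 11: tick 2 -> clock=13. purged={a.com,d.com,e.com}
Op 12: tick 1 -> clock=14.
Op 13: tick 2 -> clock=16.
Op 14: tick 3 -> clock=19.
Op 15: tick 4 -> clock=23.
Op 16: insert c.com -> 10.0.0.1 (expiry=23+3=26). clock=23
Op 17: tick 3 -> clock=26. purged={c.com}
Final clock = 26
Final cache (unexpired): {} -> size=0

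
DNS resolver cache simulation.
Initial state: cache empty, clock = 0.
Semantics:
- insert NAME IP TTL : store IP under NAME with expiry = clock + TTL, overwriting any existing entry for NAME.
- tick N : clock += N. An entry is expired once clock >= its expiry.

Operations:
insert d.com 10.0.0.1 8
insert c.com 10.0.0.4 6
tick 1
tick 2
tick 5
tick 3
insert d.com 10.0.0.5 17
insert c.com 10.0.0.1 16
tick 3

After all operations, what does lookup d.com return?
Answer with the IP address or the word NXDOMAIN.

Answer: 10.0.0.5

Derivation:
Op 1: insert d.com -> 10.0.0.1 (expiry=0+8=8). clock=0
Op 2: insert c.com -> 10.0.0.4 (expiry=0+6=6). clock=0
Op 3: tick 1 -> clock=1.
Op 4: tick 2 -> clock=3.
Op 5: tick 5 -> clock=8. purged={c.com,d.com}
Op 6: tick 3 -> clock=11.
Op 7: insert d.com -> 10.0.0.5 (expiry=11+17=28). clock=11
Op 8: insert c.com -> 10.0.0.1 (expiry=11+16=27). clock=11
Op 9: tick 3 -> clock=14.
lookup d.com: present, ip=10.0.0.5 expiry=28 > clock=14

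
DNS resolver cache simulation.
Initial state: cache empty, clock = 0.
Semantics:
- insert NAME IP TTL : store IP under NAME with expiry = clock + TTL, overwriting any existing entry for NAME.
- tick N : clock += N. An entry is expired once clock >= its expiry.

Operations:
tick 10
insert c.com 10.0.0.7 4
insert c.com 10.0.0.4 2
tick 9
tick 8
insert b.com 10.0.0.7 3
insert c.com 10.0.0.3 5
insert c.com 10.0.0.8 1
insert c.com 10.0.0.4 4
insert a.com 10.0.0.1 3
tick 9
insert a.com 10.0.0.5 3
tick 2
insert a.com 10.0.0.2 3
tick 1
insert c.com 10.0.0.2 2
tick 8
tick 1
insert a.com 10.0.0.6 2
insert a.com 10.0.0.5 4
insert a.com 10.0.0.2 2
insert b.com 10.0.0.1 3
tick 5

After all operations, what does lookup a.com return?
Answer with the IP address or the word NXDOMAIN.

Answer: NXDOMAIN

Derivation:
Op 1: tick 10 -> clock=10.
Op 2: insert c.com -> 10.0.0.7 (expiry=10+4=14). clock=10
Op 3: insert c.com -> 10.0.0.4 (expiry=10+2=12). clock=10
Op 4: tick 9 -> clock=19. purged={c.com}
Op 5: tick 8 -> clock=27.
Op 6: insert b.com -> 10.0.0.7 (expiry=27+3=30). clock=27
Op 7: insert c.com -> 10.0.0.3 (expiry=27+5=32). clock=27
Op 8: insert c.com -> 10.0.0.8 (expiry=27+1=28). clock=27
Op 9: insert c.com -> 10.0.0.4 (expiry=27+4=31). clock=27
Op 10: insert a.com -> 10.0.0.1 (expiry=27+3=30). clock=27
Op 11: tick 9 -> clock=36. purged={a.com,b.com,c.com}
Op 12: insert a.com -> 10.0.0.5 (expiry=36+3=39). clock=36
Op 13: tick 2 -> clock=38.
Op 14: insert a.com -> 10.0.0.2 (expiry=38+3=41). clock=38
Op 15: tick 1 -> clock=39.
Op 16: insert c.com -> 10.0.0.2 (expiry=39+2=41). clock=39
Op 17: tick 8 -> clock=47. purged={a.com,c.com}
Op 18: tick 1 -> clock=48.
Op 19: insert a.com -> 10.0.0.6 (expiry=48+2=50). clock=48
Op 20: insert a.com -> 10.0.0.5 (expiry=48+4=52). clock=48
Op 21: insert a.com -> 10.0.0.2 (expiry=48+2=50). clock=48
Op 22: insert b.com -> 10.0.0.1 (expiry=48+3=51). clock=48
Op 23: tick 5 -> clock=53. purged={a.com,b.com}
lookup a.com: not in cache (expired or never inserted)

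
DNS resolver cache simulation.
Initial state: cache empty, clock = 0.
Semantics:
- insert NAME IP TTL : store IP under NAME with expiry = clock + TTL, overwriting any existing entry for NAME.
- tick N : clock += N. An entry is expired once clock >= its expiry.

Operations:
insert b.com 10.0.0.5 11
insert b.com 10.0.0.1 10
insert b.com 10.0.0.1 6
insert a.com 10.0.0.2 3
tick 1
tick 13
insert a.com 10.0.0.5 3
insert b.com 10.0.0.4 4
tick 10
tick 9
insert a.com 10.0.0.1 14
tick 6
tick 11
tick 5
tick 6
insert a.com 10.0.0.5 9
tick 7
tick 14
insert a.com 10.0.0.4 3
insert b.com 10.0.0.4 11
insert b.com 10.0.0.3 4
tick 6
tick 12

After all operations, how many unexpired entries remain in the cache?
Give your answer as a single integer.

Op 1: insert b.com -> 10.0.0.5 (expiry=0+11=11). clock=0
Op 2: insert b.com -> 10.0.0.1 (expiry=0+10=10). clock=0
Op 3: insert b.com -> 10.0.0.1 (expiry=0+6=6). clock=0
Op 4: insert a.com -> 10.0.0.2 (expiry=0+3=3). clock=0
Op 5: tick 1 -> clock=1.
Op 6: tick 13 -> clock=14. purged={a.com,b.com}
Op 7: insert a.com -> 10.0.0.5 (expiry=14+3=17). clock=14
Op 8: insert b.com -> 10.0.0.4 (expiry=14+4=18). clock=14
Op 9: tick 10 -> clock=24. purged={a.com,b.com}
Op 10: tick 9 -> clock=33.
Op 11: insert a.com -> 10.0.0.1 (expiry=33+14=47). clock=33
Op 12: tick 6 -> clock=39.
Op 13: tick 11 -> clock=50. purged={a.com}
Op 14: tick 5 -> clock=55.
Op 15: tick 6 -> clock=61.
Op 16: insert a.com -> 10.0.0.5 (expiry=61+9=70). clock=61
Op 17: tick 7 -> clock=68.
Op 18: tick 14 -> clock=82. purged={a.com}
Op 19: insert a.com -> 10.0.0.4 (expiry=82+3=85). clock=82
Op 20: insert b.com -> 10.0.0.4 (expiry=82+11=93). clock=82
Op 21: insert b.com -> 10.0.0.3 (expiry=82+4=86). clock=82
Op 22: tick 6 -> clock=88. purged={a.com,b.com}
Op 23: tick 12 -> clock=100.
Final cache (unexpired): {} -> size=0

Answer: 0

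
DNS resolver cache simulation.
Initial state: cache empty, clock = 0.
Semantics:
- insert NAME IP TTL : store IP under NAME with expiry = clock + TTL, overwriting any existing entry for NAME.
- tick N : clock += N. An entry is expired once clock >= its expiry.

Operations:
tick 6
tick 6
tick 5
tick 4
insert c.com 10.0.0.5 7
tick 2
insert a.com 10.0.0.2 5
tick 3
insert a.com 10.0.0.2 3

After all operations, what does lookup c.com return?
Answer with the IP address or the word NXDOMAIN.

Answer: 10.0.0.5

Derivation:
Op 1: tick 6 -> clock=6.
Op 2: tick 6 -> clock=12.
Op 3: tick 5 -> clock=17.
Op 4: tick 4 -> clock=21.
Op 5: insert c.com -> 10.0.0.5 (expiry=21+7=28). clock=21
Op 6: tick 2 -> clock=23.
Op 7: insert a.com -> 10.0.0.2 (expiry=23+5=28). clock=23
Op 8: tick 3 -> clock=26.
Op 9: insert a.com -> 10.0.0.2 (expiry=26+3=29). clock=26
lookup c.com: present, ip=10.0.0.5 expiry=28 > clock=26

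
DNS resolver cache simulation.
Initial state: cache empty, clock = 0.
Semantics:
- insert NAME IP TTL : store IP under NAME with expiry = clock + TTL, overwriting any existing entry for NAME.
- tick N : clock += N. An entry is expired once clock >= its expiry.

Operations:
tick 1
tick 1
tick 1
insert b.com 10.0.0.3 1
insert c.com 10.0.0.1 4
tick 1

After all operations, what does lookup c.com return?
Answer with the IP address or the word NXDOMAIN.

Answer: 10.0.0.1

Derivation:
Op 1: tick 1 -> clock=1.
Op 2: tick 1 -> clock=2.
Op 3: tick 1 -> clock=3.
Op 4: insert b.com -> 10.0.0.3 (expiry=3+1=4). clock=3
Op 5: insert c.com -> 10.0.0.1 (expiry=3+4=7). clock=3
Op 6: tick 1 -> clock=4. purged={b.com}
lookup c.com: present, ip=10.0.0.1 expiry=7 > clock=4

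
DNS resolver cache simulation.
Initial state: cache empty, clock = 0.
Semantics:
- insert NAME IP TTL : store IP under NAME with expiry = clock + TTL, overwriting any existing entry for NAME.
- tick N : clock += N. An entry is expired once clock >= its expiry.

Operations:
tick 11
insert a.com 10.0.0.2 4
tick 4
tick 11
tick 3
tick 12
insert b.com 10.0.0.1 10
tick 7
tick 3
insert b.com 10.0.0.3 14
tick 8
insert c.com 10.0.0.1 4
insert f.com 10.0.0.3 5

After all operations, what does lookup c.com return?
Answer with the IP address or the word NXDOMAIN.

Op 1: tick 11 -> clock=11.
Op 2: insert a.com -> 10.0.0.2 (expiry=11+4=15). clock=11
Op 3: tick 4 -> clock=15. purged={a.com}
Op 4: tick 11 -> clock=26.
Op 5: tick 3 -> clock=29.
Op 6: tick 12 -> clock=41.
Op 7: insert b.com -> 10.0.0.1 (expiry=41+10=51). clock=41
Op 8: tick 7 -> clock=48.
Op 9: tick 3 -> clock=51. purged={b.com}
Op 10: insert b.com -> 10.0.0.3 (expiry=51+14=65). clock=51
Op 11: tick 8 -> clock=59.
Op 12: insert c.com -> 10.0.0.1 (expiry=59+4=63). clock=59
Op 13: insert f.com -> 10.0.0.3 (expiry=59+5=64). clock=59
lookup c.com: present, ip=10.0.0.1 expiry=63 > clock=59

Answer: 10.0.0.1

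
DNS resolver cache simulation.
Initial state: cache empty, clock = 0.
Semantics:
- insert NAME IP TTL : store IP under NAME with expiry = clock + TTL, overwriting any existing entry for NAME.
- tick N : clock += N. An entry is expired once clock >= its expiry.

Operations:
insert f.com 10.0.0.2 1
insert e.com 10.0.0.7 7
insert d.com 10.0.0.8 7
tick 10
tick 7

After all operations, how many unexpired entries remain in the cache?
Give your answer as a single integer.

Op 1: insert f.com -> 10.0.0.2 (expiry=0+1=1). clock=0
Op 2: insert e.com -> 10.0.0.7 (expiry=0+7=7). clock=0
Op 3: insert d.com -> 10.0.0.8 (expiry=0+7=7). clock=0
Op 4: tick 10 -> clock=10. purged={d.com,e.com,f.com}
Op 5: tick 7 -> clock=17.
Final cache (unexpired): {} -> size=0

Answer: 0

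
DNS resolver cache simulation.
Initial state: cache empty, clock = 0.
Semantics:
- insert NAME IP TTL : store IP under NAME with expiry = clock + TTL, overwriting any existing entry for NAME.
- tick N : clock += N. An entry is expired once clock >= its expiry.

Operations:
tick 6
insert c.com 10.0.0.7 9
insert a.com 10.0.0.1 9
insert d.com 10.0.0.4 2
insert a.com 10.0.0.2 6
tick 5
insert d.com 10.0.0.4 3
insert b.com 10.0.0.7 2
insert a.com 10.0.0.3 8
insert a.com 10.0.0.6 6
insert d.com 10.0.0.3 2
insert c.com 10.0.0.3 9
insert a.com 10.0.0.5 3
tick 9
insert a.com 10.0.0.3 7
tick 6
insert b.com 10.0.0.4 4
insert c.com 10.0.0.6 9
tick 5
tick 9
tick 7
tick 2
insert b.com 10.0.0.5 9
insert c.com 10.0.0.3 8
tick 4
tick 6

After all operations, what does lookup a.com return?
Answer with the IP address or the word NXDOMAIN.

Op 1: tick 6 -> clock=6.
Op 2: insert c.com -> 10.0.0.7 (expiry=6+9=15). clock=6
Op 3: insert a.com -> 10.0.0.1 (expiry=6+9=15). clock=6
Op 4: insert d.com -> 10.0.0.4 (expiry=6+2=8). clock=6
Op 5: insert a.com -> 10.0.0.2 (expiry=6+6=12). clock=6
Op 6: tick 5 -> clock=11. purged={d.com}
Op 7: insert d.com -> 10.0.0.4 (expiry=11+3=14). clock=11
Op 8: insert b.com -> 10.0.0.7 (expiry=11+2=13). clock=11
Op 9: insert a.com -> 10.0.0.3 (expiry=11+8=19). clock=11
Op 10: insert a.com -> 10.0.0.6 (expiry=11+6=17). clock=11
Op 11: insert d.com -> 10.0.0.3 (expiry=11+2=13). clock=11
Op 12: insert c.com -> 10.0.0.3 (expiry=11+9=20). clock=11
Op 13: insert a.com -> 10.0.0.5 (expiry=11+3=14). clock=11
Op 14: tick 9 -> clock=20. purged={a.com,b.com,c.com,d.com}
Op 15: insert a.com -> 10.0.0.3 (expiry=20+7=27). clock=20
Op 16: tick 6 -> clock=26.
Op 17: insert b.com -> 10.0.0.4 (expiry=26+4=30). clock=26
Op 18: insert c.com -> 10.0.0.6 (expiry=26+9=35). clock=26
Op 19: tick 5 -> clock=31. purged={a.com,b.com}
Op 20: tick 9 -> clock=40. purged={c.com}
Op 21: tick 7 -> clock=47.
Op 22: tick 2 -> clock=49.
Op 23: insert b.com -> 10.0.0.5 (expiry=49+9=58). clock=49
Op 24: insert c.com -> 10.0.0.3 (expiry=49+8=57). clock=49
Op 25: tick 4 -> clock=53.
Op 26: tick 6 -> clock=59. purged={b.com,c.com}
lookup a.com: not in cache (expired or never inserted)

Answer: NXDOMAIN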